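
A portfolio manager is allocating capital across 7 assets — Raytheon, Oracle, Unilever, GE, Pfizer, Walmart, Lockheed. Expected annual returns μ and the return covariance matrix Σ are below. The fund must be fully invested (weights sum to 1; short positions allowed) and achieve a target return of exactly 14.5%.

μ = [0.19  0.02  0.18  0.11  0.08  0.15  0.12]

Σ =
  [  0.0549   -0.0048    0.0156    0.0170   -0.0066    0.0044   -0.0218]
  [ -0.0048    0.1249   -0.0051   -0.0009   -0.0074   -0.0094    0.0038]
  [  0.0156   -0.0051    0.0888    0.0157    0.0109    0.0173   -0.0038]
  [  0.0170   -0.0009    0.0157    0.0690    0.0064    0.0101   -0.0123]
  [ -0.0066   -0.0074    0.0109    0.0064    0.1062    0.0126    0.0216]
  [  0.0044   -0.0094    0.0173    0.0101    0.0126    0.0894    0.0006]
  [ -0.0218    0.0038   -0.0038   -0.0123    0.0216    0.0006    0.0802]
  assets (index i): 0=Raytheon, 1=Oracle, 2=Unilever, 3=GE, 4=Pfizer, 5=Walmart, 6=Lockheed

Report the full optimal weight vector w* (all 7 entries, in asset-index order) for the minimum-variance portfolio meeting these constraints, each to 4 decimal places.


0.3555  0.0654  0.0927  0.0839  0.0370  0.1136  0.2519

u=Σ⁻¹μ = [3.9589  0.3825  1.0950  0.6536  0.1948  1.1923  2.6450]
v=Σ⁻¹𝟙 = [21.9322  9.5166  4.7296  9.6314  5.7301  8.1746  18.0764]
a=μᵀu=1.540652  b=𝟙ᵀu=10.121995  c=𝟙ᵀv=77.790798  D=ac−b²=17.393791
λ₁=(c·0.145−b)/D = (77.790798·0.145−10.121995)/17.393791 = 0.066557
λ₂=(a−b·0.145)/D = (1.540652−10.121995·0.145)/17.393791 = 0.004195
w* = 0.066557·u + 0.004195·v:
  w_0 = 0.066557·3.9589 + 0.004195·21.9322 = 0.3555  (Raytheon)
  w_1 = 0.066557·0.3825 + 0.004195·9.5166 = 0.0654  (Oracle)
  w_2 = 0.066557·1.0950 + 0.004195·4.7296 = 0.0927  (Unilever)
  w_3 = 0.066557·0.6536 + 0.004195·9.6314 = 0.0839  (GE)
  w_4 = 0.066557·0.1948 + 0.004195·5.7301 = 0.0370  (Pfizer)
  w_5 = 0.066557·1.1923 + 0.004195·8.1746 = 0.1136  (Walmart)
  w_6 = 0.066557·2.6450 + 0.004195·18.0764 = 0.2519  (Lockheed)
Σw_i=1.0000  μᵀw=0.1450
σ²=wᵀΣw=λ₁·μ_p+λ₂ = 0.066557·0.145 + 0.004195 = 0.013845 ≈ 0.0138


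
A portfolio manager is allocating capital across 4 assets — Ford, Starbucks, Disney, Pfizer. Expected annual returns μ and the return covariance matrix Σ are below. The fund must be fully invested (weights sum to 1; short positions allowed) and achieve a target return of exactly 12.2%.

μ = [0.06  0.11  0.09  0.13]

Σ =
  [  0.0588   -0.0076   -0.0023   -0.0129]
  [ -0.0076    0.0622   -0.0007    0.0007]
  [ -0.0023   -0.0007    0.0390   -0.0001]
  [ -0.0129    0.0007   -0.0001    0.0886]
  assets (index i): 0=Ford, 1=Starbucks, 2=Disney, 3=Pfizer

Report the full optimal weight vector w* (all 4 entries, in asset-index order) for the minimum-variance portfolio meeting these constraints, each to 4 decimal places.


p=Σ⁻¹μ = [1.7485  1.9905  2.4509  1.7089]
q=Σ⁻¹𝟙 = [23.7601  19.1244  27.4230  14.6260]
a=μᵀp=0.766597  b=𝟙ᵀp=7.898731  c=𝟙ᵀq=84.933419  D=ac−b²=2.719743
λ₁=(c·0.122−b)/D = (84.933419·0.122−7.898731)/2.719743 = 0.905654
λ₂=(a−b·0.122)/D = (0.766597−7.898731·0.122)/2.719743 = -0.072451
w* = 0.905654·p + -0.072451·q:
  w_0 = 0.905654·1.7485 + -0.072451·23.7601 = -0.1379  (Ford)
  w_1 = 0.905654·1.9905 + -0.072451·19.1244 = 0.4171  (Starbucks)
  w_2 = 0.905654·2.4509 + -0.072451·27.4230 = 0.2329  (Disney)
  w_3 = 0.905654·1.7089 + -0.072451·14.6260 = 0.4880  (Pfizer)
Σw_i=1.0000  μᵀw=0.1220
σ²=wᵀΣw=λ₁·μ_p+λ₂ = 0.905654·0.122 + -0.072451 = 0.038039 ≈ 0.0380

-0.1379  0.4171  0.2329  0.4880


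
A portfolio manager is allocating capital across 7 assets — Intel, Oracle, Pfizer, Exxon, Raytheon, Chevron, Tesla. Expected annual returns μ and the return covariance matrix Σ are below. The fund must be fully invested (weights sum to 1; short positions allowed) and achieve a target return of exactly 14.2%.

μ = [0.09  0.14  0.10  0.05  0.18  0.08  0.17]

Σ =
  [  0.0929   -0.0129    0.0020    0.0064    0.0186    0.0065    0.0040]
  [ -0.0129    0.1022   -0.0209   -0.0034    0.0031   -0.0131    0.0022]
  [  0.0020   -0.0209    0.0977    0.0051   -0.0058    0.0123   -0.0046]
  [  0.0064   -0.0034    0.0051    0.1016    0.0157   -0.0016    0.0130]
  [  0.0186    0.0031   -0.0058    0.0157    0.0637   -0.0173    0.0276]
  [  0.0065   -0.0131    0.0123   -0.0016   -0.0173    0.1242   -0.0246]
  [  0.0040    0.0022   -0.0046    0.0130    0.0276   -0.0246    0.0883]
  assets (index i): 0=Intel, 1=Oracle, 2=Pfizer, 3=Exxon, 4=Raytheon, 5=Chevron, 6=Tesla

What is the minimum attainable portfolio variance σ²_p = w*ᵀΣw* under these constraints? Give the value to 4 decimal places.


g=Σ⁻¹μ = [0.5520  1.7937  1.4541  -0.1075  2.4165  1.3036  1.5550]
h=Σ⁻¹𝟙 = [8.6882  14.5800  12.5130  6.3796  10.7529  11.4794  10.1179]
a=μᵀg=1.244428  b=𝟙ᵀg=8.967340  c=𝟙ᵀh=74.511061  D=ac−b²=12.310448
λ₁=(c·0.142−b)/D = (74.511061·0.142−8.967340)/12.310448 = 0.131046
λ₂=(a−b·0.142)/D = (1.244428−8.967340·0.142)/12.310448 = -0.002350
w* = 0.131046·g + -0.002350·h:
  w_0 = 0.131046·0.5520 + -0.002350·8.6882 = 0.0519  (Intel)
  w_1 = 0.131046·1.7937 + -0.002350·14.5800 = 0.2008  (Oracle)
  w_2 = 0.131046·1.4541 + -0.002350·12.5130 = 0.1611  (Pfizer)
  w_3 = 0.131046·-0.1075 + -0.002350·6.3796 = -0.0291  (Exxon)
  w_4 = 0.131046·2.4165 + -0.002350·10.7529 = 0.2914  (Raytheon)
  w_5 = 0.131046·1.3036 + -0.002350·11.4794 = 0.1439  (Chevron)
  w_6 = 0.131046·1.5550 + -0.002350·10.1179 = 0.1800  (Tesla)
Σw_i=1.0000  μᵀw=0.1420
σ²=wᵀΣw=λ₁·μ_p+λ₂ = 0.131046·0.142 + -0.002350 = 0.016258 ≈ 0.0163

0.0163


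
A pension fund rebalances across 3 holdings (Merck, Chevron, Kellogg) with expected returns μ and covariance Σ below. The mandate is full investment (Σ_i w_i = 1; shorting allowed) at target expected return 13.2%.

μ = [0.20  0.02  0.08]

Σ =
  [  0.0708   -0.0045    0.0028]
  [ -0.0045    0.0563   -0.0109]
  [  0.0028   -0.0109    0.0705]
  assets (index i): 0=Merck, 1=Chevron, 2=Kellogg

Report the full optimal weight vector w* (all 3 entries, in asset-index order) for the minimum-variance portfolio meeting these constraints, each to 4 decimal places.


0.5380  0.2094  0.2526

x=Σ⁻¹μ = [2.8306  0.8035  1.1466]
y=Σ⁻¹𝟙 = [14.8647  22.2479  17.0338]
a=μᵀx=0.673910  b=𝟙ᵀx=4.780602  c=𝟙ᵀy=54.146431  D=ac−b²=13.635673
λ₁=(c·0.132−b)/D = (54.146431·0.132−4.780602)/13.635673 = 0.173569
λ₂=(a−b·0.132)/D = (0.673910−4.780602·0.132)/13.635673 = 0.003144
w* = 0.173569·x + 0.003144·y:
  w_0 = 0.173569·2.8306 + 0.003144·14.8647 = 0.5380  (Merck)
  w_1 = 0.173569·0.8035 + 0.003144·22.2479 = 0.2094  (Chevron)
  w_2 = 0.173569·1.1466 + 0.003144·17.0338 = 0.2526  (Kellogg)
Σw_i=1.0000  μᵀw=0.1320
σ²=wᵀΣw=λ₁·μ_p+λ₂ = 0.173569·0.132 + 0.003144 = 0.026055 ≈ 0.0261


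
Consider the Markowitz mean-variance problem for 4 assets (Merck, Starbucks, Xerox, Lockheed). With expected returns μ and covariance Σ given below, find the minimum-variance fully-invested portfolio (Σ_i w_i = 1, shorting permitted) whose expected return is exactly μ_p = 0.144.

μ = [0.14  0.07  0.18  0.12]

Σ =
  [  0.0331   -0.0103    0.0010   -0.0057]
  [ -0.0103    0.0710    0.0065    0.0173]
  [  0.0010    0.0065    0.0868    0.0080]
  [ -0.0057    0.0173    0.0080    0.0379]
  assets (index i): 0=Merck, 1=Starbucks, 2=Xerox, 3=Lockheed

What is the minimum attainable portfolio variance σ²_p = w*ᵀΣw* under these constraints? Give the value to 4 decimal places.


0.0153

g=Σ⁻¹μ = [4.9727  0.7728  1.6627  3.2104]
h=Σ⁻¹𝟙 = [38.2284  12.9228  7.8472  24.5794]
a=μᵀg=1.434805  b=𝟙ᵀg=10.618603  c=𝟙ᵀh=83.577874  D=ac−b²=7.163229
λ₁=(c·0.144−b)/D = (83.577874·0.144−10.618603)/7.163229 = 0.197761
λ₂=(a−b·0.144)/D = (1.434805−10.618603·0.144)/7.163229 = -0.013161
w* = 0.197761·g + -0.013161·h:
  w_0 = 0.197761·4.9727 + -0.013161·38.2284 = 0.4803  (Merck)
  w_1 = 0.197761·0.7728 + -0.013161·12.9228 = -0.0172  (Starbucks)
  w_2 = 0.197761·1.6627 + -0.013161·7.8472 = 0.2255  (Xerox)
  w_3 = 0.197761·3.2104 + -0.013161·24.5794 = 0.3114  (Lockheed)
Σw_i=1.0000  μᵀw=0.1440
σ²=wᵀΣw=λ₁·μ_p+λ₂ = 0.197761·0.144 + -0.013161 = 0.015317 ≈ 0.0153


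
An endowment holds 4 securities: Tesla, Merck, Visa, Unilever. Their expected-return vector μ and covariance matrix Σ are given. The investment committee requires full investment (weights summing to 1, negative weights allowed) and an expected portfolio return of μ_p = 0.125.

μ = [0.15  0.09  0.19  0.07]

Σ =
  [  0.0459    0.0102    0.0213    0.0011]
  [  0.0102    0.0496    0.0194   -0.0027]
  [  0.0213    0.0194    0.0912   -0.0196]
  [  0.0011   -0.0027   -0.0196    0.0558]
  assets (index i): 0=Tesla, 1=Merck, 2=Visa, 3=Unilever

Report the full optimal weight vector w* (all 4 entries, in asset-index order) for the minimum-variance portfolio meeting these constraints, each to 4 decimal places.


0.2983  0.1590  0.2330  0.3097

g=Σ⁻¹μ = [2.2153  0.7534  1.8104  1.8832]
h=Σ⁻¹𝟙 = [13.6628  14.9111  9.2489  21.6220]
a=μᵀg=0.875898  b=𝟙ᵀg=6.662247  c=𝟙ᵀh=59.444798  D=ac−b²=7.682031
λ₁=(c·0.125−b)/D = (59.444798·0.125−6.662247)/7.682031 = 0.100019
λ₂=(a−b·0.125)/D = (0.875898−6.662247·0.125)/7.682031 = 0.005613
w* = 0.100019·g + 0.005613·h:
  w_0 = 0.100019·2.2153 + 0.005613·13.6628 = 0.2983  (Tesla)
  w_1 = 0.100019·0.7534 + 0.005613·14.9111 = 0.1590  (Merck)
  w_2 = 0.100019·1.8104 + 0.005613·9.2489 = 0.2330  (Visa)
  w_3 = 0.100019·1.8832 + 0.005613·21.6220 = 0.3097  (Unilever)
Σw_i=1.0000  μᵀw=0.1250
σ²=wᵀΣw=λ₁·μ_p+λ₂ = 0.100019·0.125 + 0.005613 = 0.018115 ≈ 0.0181


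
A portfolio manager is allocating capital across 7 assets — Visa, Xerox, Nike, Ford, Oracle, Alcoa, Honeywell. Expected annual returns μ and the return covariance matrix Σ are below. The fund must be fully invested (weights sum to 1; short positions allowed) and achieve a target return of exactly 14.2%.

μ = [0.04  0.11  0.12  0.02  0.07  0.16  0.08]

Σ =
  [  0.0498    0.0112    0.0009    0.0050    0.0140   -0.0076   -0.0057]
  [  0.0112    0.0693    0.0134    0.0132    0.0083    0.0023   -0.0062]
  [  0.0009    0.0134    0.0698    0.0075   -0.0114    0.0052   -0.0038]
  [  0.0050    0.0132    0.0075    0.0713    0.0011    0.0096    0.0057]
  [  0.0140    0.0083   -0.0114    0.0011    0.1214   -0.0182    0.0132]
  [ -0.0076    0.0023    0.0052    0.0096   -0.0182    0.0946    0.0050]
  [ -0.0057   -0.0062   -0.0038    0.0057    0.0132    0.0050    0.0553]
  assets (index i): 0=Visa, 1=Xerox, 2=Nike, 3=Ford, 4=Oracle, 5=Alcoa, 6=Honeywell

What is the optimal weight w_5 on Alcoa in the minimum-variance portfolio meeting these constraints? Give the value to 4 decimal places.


u=Σ⁻¹μ = [0.8043  1.2550  1.5851  -0.5406  0.6466  1.7370  1.5235]
v=Σ⁻¹𝟙 = [19.3958  8.0674  13.0318  6.7627  6.1823  10.7292  18.7395]
a=μᵀu=0.794690  b=𝟙ᵀu=7.010909  c=𝟙ᵀv=82.908622  D=ac−b²=16.733826
λ₁=(c·0.142−b)/D = (82.908622·0.142−7.010909)/16.733826 = 0.284580
λ₂=(a−b·0.142)/D = (0.794690−7.010909·0.142)/16.733826 = -0.012003
w* = 0.284580·u + -0.012003·v:
  w_0 = 0.284580·0.8043 + -0.012003·19.3958 = -0.0039  (Visa)
  w_1 = 0.284580·1.2550 + -0.012003·8.0674 = 0.2603  (Xerox)
  w_2 = 0.284580·1.5851 + -0.012003·13.0318 = 0.2947  (Nike)
  w_3 = 0.284580·-0.5406 + -0.012003·6.7627 = -0.2350  (Ford)
  w_4 = 0.284580·0.6466 + -0.012003·6.1823 = 0.1098  (Oracle)
  w_5 = 0.284580·1.7370 + -0.012003·10.7292 = 0.3655  (Alcoa)
  w_6 = 0.284580·1.5235 + -0.012003·18.7395 = 0.2086  (Honeywell)
Σw_i=1.0000  μᵀw=0.1420
σ²=wᵀΣw=λ₁·μ_p+λ₂ = 0.284580·0.142 + -0.012003 = 0.028407 ≈ 0.0284

0.3655


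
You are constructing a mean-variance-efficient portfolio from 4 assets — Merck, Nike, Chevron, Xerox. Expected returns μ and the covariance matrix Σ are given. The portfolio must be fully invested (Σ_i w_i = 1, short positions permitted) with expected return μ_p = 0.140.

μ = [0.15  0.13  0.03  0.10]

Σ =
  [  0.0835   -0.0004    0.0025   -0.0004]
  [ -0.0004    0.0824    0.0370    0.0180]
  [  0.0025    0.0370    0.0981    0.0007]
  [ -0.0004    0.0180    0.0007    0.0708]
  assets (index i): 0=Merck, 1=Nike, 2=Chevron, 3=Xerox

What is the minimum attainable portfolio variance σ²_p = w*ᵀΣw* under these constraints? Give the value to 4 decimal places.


0.0348

u=Σ⁻¹μ = [1.8180  1.4990  -0.3133  1.0447]
v=Σ⁻¹𝟙 = [11.8405  6.0742  7.5112  12.5726]
a=μᵀu=0.562634  b=𝟙ᵀu=4.048318  c=𝟙ᵀv=37.998556  D=ac−b²=4.990388
λ₁=(c·0.140−b)/D = (37.998556·0.140−4.048318)/4.990388 = 0.254786
λ₂=(a−b·0.140)/D = (0.562634−4.048318·0.140)/4.990388 = -0.000828
w* = 0.254786·u + -0.000828·v:
  w_0 = 0.254786·1.8180 + -0.000828·11.8405 = 0.4534  (Merck)
  w_1 = 0.254786·1.4990 + -0.000828·6.0742 = 0.3769  (Nike)
  w_2 = 0.254786·-0.3133 + -0.000828·7.5112 = -0.0861  (Chevron)
  w_3 = 0.254786·1.0447 + -0.000828·12.5726 = 0.2558  (Xerox)
Σw_i=1.0000  μᵀw=0.1400
σ²=wᵀΣw=λ₁·μ_p+λ₂ = 0.254786·0.140 + -0.000828 = 0.034842 ≈ 0.0348


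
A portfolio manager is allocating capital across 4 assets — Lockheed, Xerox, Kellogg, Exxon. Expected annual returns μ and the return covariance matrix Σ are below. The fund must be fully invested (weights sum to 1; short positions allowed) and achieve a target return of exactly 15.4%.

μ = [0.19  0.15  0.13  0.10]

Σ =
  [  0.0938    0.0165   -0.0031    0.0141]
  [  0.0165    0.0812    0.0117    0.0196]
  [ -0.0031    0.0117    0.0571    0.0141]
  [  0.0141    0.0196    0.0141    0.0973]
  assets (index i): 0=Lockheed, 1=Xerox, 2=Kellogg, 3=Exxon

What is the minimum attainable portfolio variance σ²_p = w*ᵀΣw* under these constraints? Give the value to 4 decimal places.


u=Σ⁻¹μ = [1.8647  1.1111  2.0934  0.2303]
v=Σ⁻¹𝟙 = [9.1368  6.9711  15.2628  5.3374]
a=μᵀu=0.816137  b=𝟙ᵀu=5.299566  c=𝟙ᵀv=36.708134  D=ac−b²=1.873482
λ₁=(c·0.154−b)/D = (36.708134·0.154−5.299566)/1.873482 = 0.188679
λ₂=(a−b·0.154)/D = (0.816137−5.299566·0.154)/1.873482 = 0.000002
w* = 0.188679·u + 0.000002·v:
  w_0 = 0.188679·1.8647 + 0.000002·9.1368 = 0.3518  (Lockheed)
  w_1 = 0.188679·1.1111 + 0.000002·6.9711 = 0.2097  (Xerox)
  w_2 = 0.188679·2.0934 + 0.000002·15.2628 = 0.3950  (Kellogg)
  w_3 = 0.188679·0.2303 + 0.000002·5.3374 = 0.0435  (Exxon)
Σw_i=1.0000  μᵀw=0.1540
σ²=wᵀΣw=λ₁·μ_p+λ₂ = 0.188679·0.154 + 0.000002 = 0.029059 ≈ 0.0291

0.0291


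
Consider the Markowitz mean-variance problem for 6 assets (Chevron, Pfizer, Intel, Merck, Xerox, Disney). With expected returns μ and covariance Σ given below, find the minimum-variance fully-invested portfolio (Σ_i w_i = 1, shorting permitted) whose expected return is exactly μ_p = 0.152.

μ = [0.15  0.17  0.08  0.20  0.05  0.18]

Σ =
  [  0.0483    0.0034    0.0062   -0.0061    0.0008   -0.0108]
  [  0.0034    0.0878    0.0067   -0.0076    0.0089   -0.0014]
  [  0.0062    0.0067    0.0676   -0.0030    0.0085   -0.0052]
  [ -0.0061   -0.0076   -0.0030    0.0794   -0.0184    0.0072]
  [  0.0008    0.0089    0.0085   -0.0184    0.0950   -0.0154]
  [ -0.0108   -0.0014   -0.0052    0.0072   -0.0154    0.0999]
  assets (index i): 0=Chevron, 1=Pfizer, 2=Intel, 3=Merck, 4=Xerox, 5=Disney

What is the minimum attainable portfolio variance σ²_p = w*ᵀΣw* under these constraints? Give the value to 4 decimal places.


0.0115

g=Σ⁻¹μ = [3.7386  1.9112  0.8090  3.0961  1.2058  2.2376]
h=Σ⁻¹𝟙 = [23.6887  9.9130  11.7479  17.7848  14.0956  14.2125]
a=μᵀg=2.032695  b=𝟙ᵀg=12.998325  c=𝟙ᵀh=91.442425  D=ac−b²=16.918069
λ₁=(c·0.152−b)/D = (91.442425·0.152−12.998325)/16.918069 = 0.053252
λ₂=(a−b·0.152)/D = (2.032695−12.998325·0.152)/16.918069 = 0.003366
w* = 0.053252·g + 0.003366·h:
  w_0 = 0.053252·3.7386 + 0.003366·23.6887 = 0.2788  (Chevron)
  w_1 = 0.053252·1.9112 + 0.003366·9.9130 = 0.1351  (Pfizer)
  w_2 = 0.053252·0.8090 + 0.003366·11.7479 = 0.0826  (Intel)
  w_3 = 0.053252·3.0961 + 0.003366·17.7848 = 0.2247  (Merck)
  w_4 = 0.053252·1.2058 + 0.003366·14.0956 = 0.1117  (Xerox)
  w_5 = 0.053252·2.2376 + 0.003366·14.2125 = 0.1670  (Disney)
Σw_i=1.0000  μᵀw=0.1520
σ²=wᵀΣw=λ₁·μ_p+λ₂ = 0.053252·0.152 + 0.003366 = 0.011461 ≈ 0.0115


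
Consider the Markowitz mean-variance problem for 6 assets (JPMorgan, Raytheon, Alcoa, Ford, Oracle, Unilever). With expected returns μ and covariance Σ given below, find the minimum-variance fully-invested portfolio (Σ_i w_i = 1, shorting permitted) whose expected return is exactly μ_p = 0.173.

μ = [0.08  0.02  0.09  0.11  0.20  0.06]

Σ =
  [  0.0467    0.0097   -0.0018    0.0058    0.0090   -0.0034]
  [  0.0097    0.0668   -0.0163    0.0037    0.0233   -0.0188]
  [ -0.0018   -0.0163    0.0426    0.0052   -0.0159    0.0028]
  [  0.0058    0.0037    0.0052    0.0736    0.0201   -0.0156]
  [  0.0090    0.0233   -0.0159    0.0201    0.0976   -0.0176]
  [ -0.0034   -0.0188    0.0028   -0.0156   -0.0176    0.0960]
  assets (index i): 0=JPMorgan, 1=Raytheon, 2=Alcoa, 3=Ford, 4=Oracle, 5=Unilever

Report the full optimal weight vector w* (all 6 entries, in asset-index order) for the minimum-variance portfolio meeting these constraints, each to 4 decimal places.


p=Σ⁻¹μ = [1.2951  0.3035  3.0099  0.7629  2.4084  1.2080]
q=Σ⁻¹𝟙 = [16.3025  21.7588  33.9638  9.7633  10.2683  17.7336]
a=μᵀp=1.018643  b=𝟙ᵀp=8.987761  c=𝟙ᵀq=109.790336  D=ac−b²=31.057350
λ₁=(c·0.173−b)/D = (109.790336·0.173−8.987761)/31.057350 = 0.322177
λ₂=(a−b·0.173)/D = (1.018643−8.987761·0.173)/31.057350 = -0.017266
w* = 0.322177·p + -0.017266·q:
  w_0 = 0.322177·1.2951 + -0.017266·16.3025 = 0.1358  (JPMorgan)
  w_1 = 0.322177·0.3035 + -0.017266·21.7588 = -0.2779  (Raytheon)
  w_2 = 0.322177·3.0099 + -0.017266·33.9638 = 0.3833  (Alcoa)
  w_3 = 0.322177·0.7629 + -0.017266·9.7633 = 0.0772  (Ford)
  w_4 = 0.322177·2.4084 + -0.017266·10.2683 = 0.5986  (Oracle)
  w_5 = 0.322177·1.2080 + -0.017266·17.7336 = 0.0830  (Unilever)
Σw_i=1.0000  μᵀw=0.1730
σ²=wᵀΣw=λ₁·μ_p+λ₂ = 0.322177·0.173 + -0.017266 = 0.038471 ≈ 0.0385

0.1358  -0.2779  0.3833  0.0772  0.5986  0.0830


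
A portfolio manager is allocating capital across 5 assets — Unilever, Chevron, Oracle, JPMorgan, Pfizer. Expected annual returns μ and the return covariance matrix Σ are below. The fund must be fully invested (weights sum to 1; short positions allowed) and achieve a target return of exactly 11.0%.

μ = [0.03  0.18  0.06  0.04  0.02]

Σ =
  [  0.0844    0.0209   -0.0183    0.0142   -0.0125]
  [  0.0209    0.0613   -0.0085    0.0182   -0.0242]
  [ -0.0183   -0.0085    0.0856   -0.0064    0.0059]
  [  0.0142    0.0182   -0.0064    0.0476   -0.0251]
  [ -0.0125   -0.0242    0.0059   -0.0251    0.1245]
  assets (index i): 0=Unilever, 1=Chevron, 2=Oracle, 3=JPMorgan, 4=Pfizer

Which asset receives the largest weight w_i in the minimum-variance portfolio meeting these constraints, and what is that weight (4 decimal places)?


g=Σ⁻¹μ = [-0.1867  3.4016  0.9550  0.1381  0.7857]
h=Σ⁻¹𝟙 = [10.2015  14.4608  15.9252  22.8680  15.7229]
a=μᵀg=0.685227  b=𝟙ᵀg=5.093682  c=𝟙ᵀh=79.178424  D=ac−b²=28.309589
λ₁=(c·0.110−b)/D = (79.178424·0.110−5.093682)/28.309589 = 0.127729
λ₂=(a−b·0.110)/D = (0.685227−5.093682·0.110)/28.309589 = 0.004413
w* = 0.127729·g + 0.004413·h:
  w_0 = 0.127729·-0.1867 + 0.004413·10.2015 = 0.0212  (Unilever)
  w_1 = 0.127729·3.4016 + 0.004413·14.4608 = 0.4983  (Chevron)
  w_2 = 0.127729·0.9550 + 0.004413·15.9252 = 0.1923  (Oracle)
  w_3 = 0.127729·0.1381 + 0.004413·22.8680 = 0.1186  (JPMorgan)
  w_4 = 0.127729·0.7857 + 0.004413·15.7229 = 0.1697  (Pfizer)
Σw_i=1.0000  μᵀw=0.1100
σ²=wᵀΣw=λ₁·μ_p+λ₂ = 0.127729·0.110 + 0.004413 = 0.018463 ≈ 0.0185

Chevron (0.4983)


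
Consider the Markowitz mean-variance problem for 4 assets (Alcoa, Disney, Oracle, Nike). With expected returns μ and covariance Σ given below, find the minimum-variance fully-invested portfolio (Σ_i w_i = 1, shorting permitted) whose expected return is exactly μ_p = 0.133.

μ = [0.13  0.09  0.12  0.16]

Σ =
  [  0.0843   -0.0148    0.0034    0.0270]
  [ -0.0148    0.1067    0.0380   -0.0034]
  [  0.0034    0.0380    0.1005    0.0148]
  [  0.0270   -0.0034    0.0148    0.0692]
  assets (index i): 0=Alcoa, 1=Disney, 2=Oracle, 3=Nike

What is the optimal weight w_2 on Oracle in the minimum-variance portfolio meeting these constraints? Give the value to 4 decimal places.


g=Σ⁻¹μ = [1.0895  0.8492  0.5700  1.8069]
h=Σ⁻¹𝟙 = [10.1444  9.4755  4.5539  9.9844]
a=μᵀg=0.575559  b=𝟙ᵀg=4.315543  c=𝟙ᵀh=34.158240  D=ac−b²=1.036172
λ₁=(c·0.133−b)/D = (34.158240·0.133−4.315543)/1.036172 = 0.219561
λ₂=(a−b·0.133)/D = (0.575559−4.315543·0.133)/1.036172 = 0.001536
w* = 0.219561·g + 0.001536·h:
  w_0 = 0.219561·1.0895 + 0.001536·10.1444 = 0.2548  (Alcoa)
  w_1 = 0.219561·0.8492 + 0.001536·9.4755 = 0.2010  (Disney)
  w_2 = 0.219561·0.5700 + 0.001536·4.5539 = 0.1321  (Oracle)
  w_3 = 0.219561·1.8069 + 0.001536·9.9844 = 0.4121  (Nike)
Σw_i=1.0000  μᵀw=0.1330
σ²=wᵀΣw=λ₁·μ_p+λ₂ = 0.219561·0.133 + 0.001536 = 0.030738 ≈ 0.0307

0.1321


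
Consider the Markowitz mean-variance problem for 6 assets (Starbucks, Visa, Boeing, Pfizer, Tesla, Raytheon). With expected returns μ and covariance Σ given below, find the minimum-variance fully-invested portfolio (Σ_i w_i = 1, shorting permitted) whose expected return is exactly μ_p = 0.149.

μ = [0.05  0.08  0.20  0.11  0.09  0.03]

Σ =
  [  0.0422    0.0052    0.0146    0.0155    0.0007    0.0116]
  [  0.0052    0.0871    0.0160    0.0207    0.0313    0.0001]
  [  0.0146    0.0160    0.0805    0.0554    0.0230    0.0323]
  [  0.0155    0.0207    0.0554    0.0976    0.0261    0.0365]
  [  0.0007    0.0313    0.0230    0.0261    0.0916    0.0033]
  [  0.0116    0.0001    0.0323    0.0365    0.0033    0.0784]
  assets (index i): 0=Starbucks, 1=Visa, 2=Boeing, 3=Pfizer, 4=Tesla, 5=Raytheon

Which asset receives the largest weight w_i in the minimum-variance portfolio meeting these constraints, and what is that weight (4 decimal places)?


Boeing (0.6335)

g=Σ⁻¹μ = [0.5103  0.3753  2.8139  -0.4694  0.3009  -0.6468]
h=Σ⁻¹𝟙 = [19.7974  7.3954  2.4024  -1.2867  7.6742  9.1027]
a=μᵀg=0.574363  b=𝟙ᵀg=2.884195  c=𝟙ᵀh=45.085356  D=ac−b²=17.576783
λ₁=(c·0.149−b)/D = (45.085356·0.149−2.884195)/17.576783 = 0.218102
λ₂=(a−b·0.149)/D = (0.574363−2.884195·0.149)/17.576783 = 0.008228
w* = 0.218102·g + 0.008228·h:
  w_0 = 0.218102·0.5103 + 0.008228·19.7974 = 0.2742  (Starbucks)
  w_1 = 0.218102·0.3753 + 0.008228·7.3954 = 0.1427  (Visa)
  w_2 = 0.218102·2.8139 + 0.008228·2.4024 = 0.6335  (Boeing)
  w_3 = 0.218102·-0.4694 + 0.008228·-1.2867 = -0.1130  (Pfizer)
  w_4 = 0.218102·0.3009 + 0.008228·7.6742 = 0.1288  (Tesla)
  w_5 = 0.218102·-0.6468 + 0.008228·9.1027 = -0.0662  (Raytheon)
Σw_i=1.0000  μᵀw=0.1490
σ²=wᵀΣw=λ₁·μ_p+λ₂ = 0.218102·0.149 + 0.008228 = 0.040725 ≈ 0.0407


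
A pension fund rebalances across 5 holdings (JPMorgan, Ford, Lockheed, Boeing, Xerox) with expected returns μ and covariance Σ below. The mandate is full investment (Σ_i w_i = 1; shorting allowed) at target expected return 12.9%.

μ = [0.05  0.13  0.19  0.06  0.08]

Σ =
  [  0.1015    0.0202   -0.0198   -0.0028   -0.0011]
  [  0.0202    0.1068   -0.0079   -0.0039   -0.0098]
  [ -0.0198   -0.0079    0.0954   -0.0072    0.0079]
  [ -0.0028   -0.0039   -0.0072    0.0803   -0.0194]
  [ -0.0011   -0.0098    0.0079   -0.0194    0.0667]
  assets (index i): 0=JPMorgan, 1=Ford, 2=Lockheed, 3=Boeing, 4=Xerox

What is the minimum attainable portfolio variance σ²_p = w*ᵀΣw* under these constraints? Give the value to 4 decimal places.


g=Σ⁻¹μ = [0.6965  1.4469  2.2331  1.4219  1.5726]
h=Σ⁻¹𝟙 = [11.0718  10.8963  13.4332  19.6204  20.8917]
a=μᵀg=0.858328  b=𝟙ᵀg=7.370976  c=𝟙ᵀh=75.913379  D=ac−b²=10.827272
λ₁=(c·0.129−b)/D = (75.913379·0.129−7.370976)/10.827272 = 0.223681
λ₂=(a−b·0.129)/D = (0.858328−7.370976·0.129)/10.827272 = -0.008546
w* = 0.223681·g + -0.008546·h:
  w_0 = 0.223681·0.6965 + -0.008546·11.0718 = 0.0612  (JPMorgan)
  w_1 = 0.223681·1.4469 + -0.008546·10.8963 = 0.2305  (Ford)
  w_2 = 0.223681·2.2331 + -0.008546·13.4332 = 0.3847  (Lockheed)
  w_3 = 0.223681·1.4219 + -0.008546·19.6204 = 0.1504  (Boeing)
  w_4 = 0.223681·1.5726 + -0.008546·20.8917 = 0.1732  (Xerox)
Σw_i=1.0000  μᵀw=0.1290
σ²=wᵀΣw=λ₁·μ_p+λ₂ = 0.223681·0.129 + -0.008546 = 0.020309 ≈ 0.0203

0.0203


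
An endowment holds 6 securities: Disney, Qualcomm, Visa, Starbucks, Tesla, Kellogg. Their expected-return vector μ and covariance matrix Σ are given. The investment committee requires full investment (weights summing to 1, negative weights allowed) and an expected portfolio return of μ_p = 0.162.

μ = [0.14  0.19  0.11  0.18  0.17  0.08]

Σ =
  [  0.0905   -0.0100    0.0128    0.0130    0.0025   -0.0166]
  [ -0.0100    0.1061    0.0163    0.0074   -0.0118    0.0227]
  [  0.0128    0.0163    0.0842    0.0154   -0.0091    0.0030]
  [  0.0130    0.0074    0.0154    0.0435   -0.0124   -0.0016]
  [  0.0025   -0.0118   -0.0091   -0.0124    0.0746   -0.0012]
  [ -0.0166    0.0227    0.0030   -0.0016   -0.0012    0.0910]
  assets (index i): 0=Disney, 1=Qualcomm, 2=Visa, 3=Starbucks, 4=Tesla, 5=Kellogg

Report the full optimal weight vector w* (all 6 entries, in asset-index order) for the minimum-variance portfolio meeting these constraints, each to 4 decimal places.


0.1043  0.1338  0.0469  0.3503  0.2732  0.0915

x=Σ⁻¹μ = [1.1148  1.7457  0.3311  4.3575  3.2944  0.7562]
y=Σ⁻¹𝟙 = [9.2538  7.4245  6.5759  22.4578  18.9852  11.2535]
a=μᵀx=1.929068  b=𝟙ᵀx=11.599681  c=𝟙ᵀy=75.950531  D=ac−b²=11.961133
λ₁=(c·0.162−b)/D = (75.950531·0.162−11.599681)/11.961133 = 0.058883
λ₂=(a−b·0.162)/D = (1.929068−11.599681·0.162)/11.961133 = 0.004173
w* = 0.058883·x + 0.004173·y:
  w_0 = 0.058883·1.1148 + 0.004173·9.2538 = 0.1043  (Disney)
  w_1 = 0.058883·1.7457 + 0.004173·7.4245 = 0.1338  (Qualcomm)
  w_2 = 0.058883·0.3311 + 0.004173·6.5759 = 0.0469  (Visa)
  w_3 = 0.058883·4.3575 + 0.004173·22.4578 = 0.3503  (Starbucks)
  w_4 = 0.058883·3.2944 + 0.004173·18.9852 = 0.2732  (Tesla)
  w_5 = 0.058883·0.7562 + 0.004173·11.2535 = 0.0915  (Kellogg)
Σw_i=1.0000  μᵀw=0.1620
σ²=wᵀΣw=λ₁·μ_p+λ₂ = 0.058883·0.162 + 0.004173 = 0.013712 ≈ 0.0137


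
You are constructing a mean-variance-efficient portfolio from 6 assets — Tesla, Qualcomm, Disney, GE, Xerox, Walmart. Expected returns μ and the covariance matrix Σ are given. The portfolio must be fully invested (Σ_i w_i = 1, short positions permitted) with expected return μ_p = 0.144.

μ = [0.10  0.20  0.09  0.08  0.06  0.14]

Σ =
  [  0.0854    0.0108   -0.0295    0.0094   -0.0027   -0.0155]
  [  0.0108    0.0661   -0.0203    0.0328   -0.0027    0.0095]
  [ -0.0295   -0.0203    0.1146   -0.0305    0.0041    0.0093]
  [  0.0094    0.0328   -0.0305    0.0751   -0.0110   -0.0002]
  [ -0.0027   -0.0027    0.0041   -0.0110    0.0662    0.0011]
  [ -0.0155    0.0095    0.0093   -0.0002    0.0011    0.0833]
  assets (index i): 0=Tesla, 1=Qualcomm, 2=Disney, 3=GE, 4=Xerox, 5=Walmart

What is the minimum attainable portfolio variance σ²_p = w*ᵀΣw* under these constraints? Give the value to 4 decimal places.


p=Σ⁻¹μ = [1.6341  2.8916  1.6789  0.4351  1.0351  1.4549]
q=Σ⁻¹𝟙 = [17.6731  7.9977  17.7058  17.4337  17.7501  12.2119]
a=μᵀp=1.193434  b=𝟙ᵀp=9.129736  c=𝟙ᵀq=90.772279  D=ac−b²=24.978620
λ₁=(c·0.144−b)/D = (90.772279·0.144−9.129736)/24.978620 = 0.157794
λ₂=(a−b·0.144)/D = (1.193434−9.129736·0.144)/24.978620 = -0.004854
w* = 0.157794·p + -0.004854·q:
  w_0 = 0.157794·1.6341 + -0.004854·17.6731 = 0.1721  (Tesla)
  w_1 = 0.157794·2.8916 + -0.004854·7.9977 = 0.4175  (Qualcomm)
  w_2 = 0.157794·1.6789 + -0.004854·17.7058 = 0.1790  (Disney)
  w_3 = 0.157794·0.4351 + -0.004854·17.4337 = -0.0160  (GE)
  w_4 = 0.157794·1.0351 + -0.004854·17.7501 = 0.0772  (Xerox)
  w_5 = 0.157794·1.4549 + -0.004854·12.2119 = 0.1703  (Walmart)
Σw_i=1.0000  μᵀw=0.1440
σ²=wᵀΣw=λ₁·μ_p+λ₂ = 0.157794·0.144 + -0.004854 = 0.017868 ≈ 0.0179

0.0179


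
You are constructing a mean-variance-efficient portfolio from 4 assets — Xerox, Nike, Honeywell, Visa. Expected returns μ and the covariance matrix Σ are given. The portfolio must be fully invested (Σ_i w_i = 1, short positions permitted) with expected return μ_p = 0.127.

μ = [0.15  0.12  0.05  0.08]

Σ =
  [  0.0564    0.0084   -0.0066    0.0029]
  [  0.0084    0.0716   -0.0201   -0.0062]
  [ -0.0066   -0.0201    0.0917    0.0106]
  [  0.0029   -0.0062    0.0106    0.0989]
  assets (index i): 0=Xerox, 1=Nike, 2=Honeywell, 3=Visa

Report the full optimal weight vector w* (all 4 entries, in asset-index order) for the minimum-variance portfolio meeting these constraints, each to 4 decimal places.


0.5445  0.2847  0.0835  0.0872

p=Σ⁻¹μ = [2.4827  1.7345  1.0191  0.7356]
q=Σ⁻¹𝟙 = [16.4619  16.9664  14.7557  9.1106]
a=μᵀp=0.690345  b=𝟙ᵀp=5.971889  c=𝟙ᵀq=57.294662  D=ac−b²=3.889657
λ₁=(c·0.127−b)/D = (57.294662·0.127−5.971889)/3.889657 = 0.335385
λ₂=(a−b·0.127)/D = (0.690345−5.971889·0.127)/3.889657 = -0.017504
w* = 0.335385·p + -0.017504·q:
  w_0 = 0.335385·2.4827 + -0.017504·16.4619 = 0.5445  (Xerox)
  w_1 = 0.335385·1.7345 + -0.017504·16.9664 = 0.2847  (Nike)
  w_2 = 0.335385·1.0191 + -0.017504·14.7557 = 0.0835  (Honeywell)
  w_3 = 0.335385·0.7356 + -0.017504·9.1106 = 0.0872  (Visa)
Σw_i=1.0000  μᵀw=0.1270
σ²=wᵀΣw=λ₁·μ_p+λ₂ = 0.335385·0.127 + -0.017504 = 0.025090 ≈ 0.0251


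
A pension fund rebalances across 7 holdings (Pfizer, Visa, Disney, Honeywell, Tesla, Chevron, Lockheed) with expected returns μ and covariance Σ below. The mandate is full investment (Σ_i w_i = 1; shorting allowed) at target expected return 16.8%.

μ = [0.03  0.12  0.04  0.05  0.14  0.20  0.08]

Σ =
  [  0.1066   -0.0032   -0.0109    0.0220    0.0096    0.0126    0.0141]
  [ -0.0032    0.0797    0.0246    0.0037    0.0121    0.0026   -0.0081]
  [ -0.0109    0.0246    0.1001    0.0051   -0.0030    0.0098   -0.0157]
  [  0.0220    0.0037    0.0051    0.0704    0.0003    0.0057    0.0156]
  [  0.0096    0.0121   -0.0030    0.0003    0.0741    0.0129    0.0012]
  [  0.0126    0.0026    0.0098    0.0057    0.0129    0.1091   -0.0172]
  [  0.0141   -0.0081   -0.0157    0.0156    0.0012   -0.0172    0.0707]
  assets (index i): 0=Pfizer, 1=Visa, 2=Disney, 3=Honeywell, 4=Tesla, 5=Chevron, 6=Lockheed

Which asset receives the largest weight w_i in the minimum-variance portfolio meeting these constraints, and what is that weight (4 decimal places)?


Chevron (0.4298)

x=Σ⁻¹μ = [-0.2804  1.3523  0.1607  0.1558  1.3450  1.9341  1.7914]
y=Σ⁻¹𝟙 = [5.1234  9.2596  10.0118  6.9350  9.9338  8.5645  16.7914]
a=μᵀx=0.886528  b=𝟙ᵀx=6.459028  c=𝟙ᵀy=66.619541  D=ac−b²=17.341073
λ₁=(c·0.168−b)/D = (66.619541·0.168−6.459028)/17.341073 = 0.272939
λ₂=(a−b·0.168)/D = (0.886528−6.459028·0.168)/17.341073 = -0.011452
w* = 0.272939·x + -0.011452·y:
  w_0 = 0.272939·-0.2804 + -0.011452·5.1234 = -0.1352  (Pfizer)
  w_1 = 0.272939·1.3523 + -0.011452·9.2596 = 0.2631  (Visa)
  w_2 = 0.272939·0.1607 + -0.011452·10.0118 = -0.0708  (Disney)
  w_3 = 0.272939·0.1558 + -0.011452·6.9350 = -0.0369  (Honeywell)
  w_4 = 0.272939·1.3450 + -0.011452·9.9338 = 0.2533  (Tesla)
  w_5 = 0.272939·1.9341 + -0.011452·8.5645 = 0.4298  (Chevron)
  w_6 = 0.272939·1.7914 + -0.011452·16.7914 = 0.2967  (Lockheed)
Σw_i=1.0000  μᵀw=0.1680
σ²=wᵀΣw=λ₁·μ_p+λ₂ = 0.272939·0.168 + -0.011452 = 0.034402 ≈ 0.0344


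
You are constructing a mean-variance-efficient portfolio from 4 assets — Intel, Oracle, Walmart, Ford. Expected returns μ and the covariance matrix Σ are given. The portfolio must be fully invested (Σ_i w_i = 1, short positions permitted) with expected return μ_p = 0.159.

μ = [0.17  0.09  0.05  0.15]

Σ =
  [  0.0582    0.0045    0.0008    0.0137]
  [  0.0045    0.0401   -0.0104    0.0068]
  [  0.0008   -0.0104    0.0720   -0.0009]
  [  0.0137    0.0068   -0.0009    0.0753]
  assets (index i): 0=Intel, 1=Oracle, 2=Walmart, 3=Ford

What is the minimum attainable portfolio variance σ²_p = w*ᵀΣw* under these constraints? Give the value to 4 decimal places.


u=Σ⁻¹μ = [2.4284  1.9896  0.9721  1.3822]
v=Σ⁻¹𝟙 = [12.8205  26.6042  17.6987  8.7567]
a=μᵀu=0.847825  b=𝟙ᵀu=6.772311  c=𝟙ᵀv=65.880169  D=ac−b²=9.990662
λ₁=(c·0.159−b)/D = (65.880169·0.159−6.772311)/9.990662 = 0.370610
λ₂=(a−b·0.159)/D = (0.847825−6.772311·0.159)/9.990662 = -0.022919
w* = 0.370610·u + -0.022919·v:
  w_0 = 0.370610·2.4284 + -0.022919·12.8205 = 0.6062  (Intel)
  w_1 = 0.370610·1.9896 + -0.022919·26.6042 = 0.1276  (Oracle)
  w_2 = 0.370610·0.9721 + -0.022919·17.6987 = -0.0454  (Walmart)
  w_3 = 0.370610·1.3822 + -0.022919·8.7567 = 0.3115  (Ford)
Σw_i=1.0000  μᵀw=0.1590
σ²=wᵀΣw=λ₁·μ_p+λ₂ = 0.370610·0.159 + -0.022919 = 0.036008 ≈ 0.0360

0.0360


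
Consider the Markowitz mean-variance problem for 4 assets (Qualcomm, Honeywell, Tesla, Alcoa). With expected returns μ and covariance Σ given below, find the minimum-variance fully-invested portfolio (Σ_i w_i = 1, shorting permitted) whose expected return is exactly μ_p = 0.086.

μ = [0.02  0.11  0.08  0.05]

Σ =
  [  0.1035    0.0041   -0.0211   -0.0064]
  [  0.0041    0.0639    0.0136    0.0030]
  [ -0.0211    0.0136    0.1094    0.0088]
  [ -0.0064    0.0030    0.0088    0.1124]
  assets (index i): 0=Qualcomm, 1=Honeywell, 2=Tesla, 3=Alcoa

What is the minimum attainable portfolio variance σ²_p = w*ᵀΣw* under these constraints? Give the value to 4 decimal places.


0.0307

x=Σ⁻¹μ = [0.2680  1.5679  0.5579  0.3746]
y=Σ⁻¹𝟙 = [11.5495  12.5677  9.1219  8.5048]
a=μᵀx=0.241193  b=𝟙ᵀx=2.768426  c=𝟙ᵀy=41.743880  D=ac−b²=2.404140
λ₁=(c·0.086−b)/D = (41.743880·0.086−2.768426)/2.404140 = 0.341722
λ₂=(a−b·0.086)/D = (0.241193−2.768426·0.086)/2.404140 = 0.001293
w* = 0.341722·x + 0.001293·y:
  w_0 = 0.341722·0.2680 + 0.001293·11.5495 = 0.1065  (Qualcomm)
  w_1 = 0.341722·1.5679 + 0.001293·12.5677 = 0.5520  (Honeywell)
  w_2 = 0.341722·0.5579 + 0.001293·9.1219 = 0.2024  (Tesla)
  w_3 = 0.341722·0.3746 + 0.001293·8.5048 = 0.1390  (Alcoa)
Σw_i=1.0000  μᵀw=0.0860
σ²=wᵀΣw=λ₁·μ_p+λ₂ = 0.341722·0.086 + 0.001293 = 0.030681 ≈ 0.0307


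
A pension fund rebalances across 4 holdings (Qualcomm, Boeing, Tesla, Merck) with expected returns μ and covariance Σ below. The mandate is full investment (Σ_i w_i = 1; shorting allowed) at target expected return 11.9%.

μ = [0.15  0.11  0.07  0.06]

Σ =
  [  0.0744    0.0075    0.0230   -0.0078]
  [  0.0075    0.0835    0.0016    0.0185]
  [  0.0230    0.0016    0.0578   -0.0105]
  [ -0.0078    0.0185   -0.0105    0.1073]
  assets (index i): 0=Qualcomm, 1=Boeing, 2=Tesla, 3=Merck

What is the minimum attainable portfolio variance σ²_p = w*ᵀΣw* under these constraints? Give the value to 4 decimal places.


0.0312

x=Σ⁻¹μ = [1.7965  1.0188  0.5716  0.5701]
y=Σ⁻¹𝟙 = [8.8683  8.6766  15.3431  9.9698]
a=μᵀx=0.455751  b=𝟙ᵀx=3.956870  c=𝟙ᵀy=42.857746  D=ac−b²=3.875629
λ₁=(c·0.119−b)/D = (42.857746·0.119−3.956870)/3.875629 = 0.294972
λ₂=(a−b·0.119)/D = (0.455751−3.956870·0.119)/3.875629 = -0.003900
w* = 0.294972·x + -0.003900·y:
  w_0 = 0.294972·1.7965 + -0.003900·8.8683 = 0.4953  (Qualcomm)
  w_1 = 0.294972·1.0188 + -0.003900·8.6766 = 0.2667  (Boeing)
  w_2 = 0.294972·0.5716 + -0.003900·15.3431 = 0.1087  (Tesla)
  w_3 = 0.294972·0.5701 + -0.003900·9.9698 = 0.1293  (Merck)
Σw_i=1.0000  μᵀw=0.1190
σ²=wᵀΣw=λ₁·μ_p+λ₂ = 0.294972·0.119 + -0.003900 = 0.031201 ≈ 0.0312


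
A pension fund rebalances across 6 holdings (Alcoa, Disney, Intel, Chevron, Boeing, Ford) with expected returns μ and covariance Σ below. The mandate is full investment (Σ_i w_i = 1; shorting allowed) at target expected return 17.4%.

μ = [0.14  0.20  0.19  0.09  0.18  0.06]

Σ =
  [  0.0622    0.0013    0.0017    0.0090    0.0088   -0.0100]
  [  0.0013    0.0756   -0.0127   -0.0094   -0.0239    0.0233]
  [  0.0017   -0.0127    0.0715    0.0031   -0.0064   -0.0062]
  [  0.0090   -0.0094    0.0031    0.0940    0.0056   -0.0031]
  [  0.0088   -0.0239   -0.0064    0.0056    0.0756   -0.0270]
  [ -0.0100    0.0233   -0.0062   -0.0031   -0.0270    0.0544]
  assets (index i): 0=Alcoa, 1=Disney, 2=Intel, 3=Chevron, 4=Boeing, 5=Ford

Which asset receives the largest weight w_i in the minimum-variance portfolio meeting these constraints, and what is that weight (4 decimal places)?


g=Σ⁻¹μ = [1.6698  4.0938  3.9328  0.8826  4.6232  2.4496]
h=Σ⁻¹𝟙 = [14.5992  17.4662  21.6492  9.5548  29.2951  31.1368]
a=μᵀg=2.858340  b=𝟙ᵀg=17.651747  c=𝟙ᵀh=123.701346  D=ac−b²=41.996289
λ₁=(c·0.174−b)/D = (123.701346·0.174−17.651747)/41.996289 = 0.092205
λ₂=(a−b·0.174)/D = (2.858340−17.651747·0.174)/41.996289 = -0.005073
w* = 0.092205·g + -0.005073·h:
  w_0 = 0.092205·1.6698 + -0.005073·14.5992 = 0.0799  (Alcoa)
  w_1 = 0.092205·4.0938 + -0.005073·17.4662 = 0.2889  (Disney)
  w_2 = 0.092205·3.9328 + -0.005073·21.6492 = 0.2528  (Intel)
  w_3 = 0.092205·0.8826 + -0.005073·9.5548 = 0.0329  (Chevron)
  w_4 = 0.092205·4.6232 + -0.005073·29.2951 = 0.2777  (Boeing)
  w_5 = 0.092205·2.4496 + -0.005073·31.1368 = 0.0679  (Ford)
Σw_i=1.0000  μᵀw=0.1740
σ²=wᵀΣw=λ₁·μ_p+λ₂ = 0.092205·0.174 + -0.005073 = 0.010970 ≈ 0.0110

Disney (0.2889)


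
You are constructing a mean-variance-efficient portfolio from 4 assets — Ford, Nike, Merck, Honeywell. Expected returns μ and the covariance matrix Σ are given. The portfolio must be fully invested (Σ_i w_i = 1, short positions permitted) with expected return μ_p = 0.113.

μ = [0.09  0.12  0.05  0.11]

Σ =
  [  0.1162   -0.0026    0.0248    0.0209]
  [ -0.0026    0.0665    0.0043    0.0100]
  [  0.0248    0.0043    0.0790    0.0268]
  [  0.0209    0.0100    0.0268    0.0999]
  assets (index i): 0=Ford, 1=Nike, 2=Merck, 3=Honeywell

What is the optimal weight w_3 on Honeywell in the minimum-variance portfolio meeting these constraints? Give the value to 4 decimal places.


0.2602

g=Σ⁻¹μ = [0.6586  1.7094  0.0708  0.7732]
h=Σ⁻¹𝟙 = [6.2502  13.9843  8.2043  5.1016]
a=μᵀg=0.352996  b=𝟙ᵀg=3.212025  c=𝟙ᵀh=33.540389  D=ac−b²=1.522521
λ₁=(c·0.113−b)/D = (33.540389·0.113−3.212025)/1.522521 = 0.379659
λ₂=(a−b·0.113)/D = (0.352996−3.212025·0.113)/1.522521 = -0.006544
w* = 0.379659·g + -0.006544·h:
  w_0 = 0.379659·0.6586 + -0.006544·6.2502 = 0.2091  (Ford)
  w_1 = 0.379659·1.7094 + -0.006544·13.9843 = 0.5575  (Nike)
  w_2 = 0.379659·0.0708 + -0.006544·8.2043 = -0.0268  (Merck)
  w_3 = 0.379659·0.7732 + -0.006544·5.1016 = 0.2602  (Honeywell)
Σw_i=1.0000  μᵀw=0.1130
σ²=wᵀΣw=λ₁·μ_p+λ₂ = 0.379659·0.113 + -0.006544 = 0.036358 ≈ 0.0364


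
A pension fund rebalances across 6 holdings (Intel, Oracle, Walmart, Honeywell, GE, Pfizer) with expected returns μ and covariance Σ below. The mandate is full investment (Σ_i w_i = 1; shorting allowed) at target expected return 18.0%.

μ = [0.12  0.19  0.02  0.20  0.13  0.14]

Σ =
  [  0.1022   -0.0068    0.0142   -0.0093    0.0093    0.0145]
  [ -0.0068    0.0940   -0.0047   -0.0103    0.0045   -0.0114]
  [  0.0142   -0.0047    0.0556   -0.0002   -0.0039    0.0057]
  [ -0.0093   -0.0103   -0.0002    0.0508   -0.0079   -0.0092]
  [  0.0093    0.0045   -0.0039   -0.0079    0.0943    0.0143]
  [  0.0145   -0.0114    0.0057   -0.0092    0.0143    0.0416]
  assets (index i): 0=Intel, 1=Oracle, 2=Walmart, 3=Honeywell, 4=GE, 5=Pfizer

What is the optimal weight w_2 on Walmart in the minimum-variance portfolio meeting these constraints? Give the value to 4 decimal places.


-0.0603

p=Σ⁻¹μ = [1.1663  3.2902  -0.0782  5.8316  0.8537  4.8674]
q=Σ⁻¹𝟙 = [6.8957  18.4332  15.5068  31.1837  7.9421  28.7279]
a=μᵀp=2.722268  b=𝟙ᵀp=15.931057  c=𝟙ᵀq=108.689468  D=ac−b²=42.083288
λ₁=(c·0.180−b)/D = (108.689468·0.180−15.931057)/42.083288 = 0.086330
λ₂=(a−b·0.180)/D = (2.722268−15.931057·0.180)/42.083288 = -0.003453
w* = 0.086330·p + -0.003453·q:
  w_0 = 0.086330·1.1663 + -0.003453·6.8957 = 0.0769  (Intel)
  w_1 = 0.086330·3.2902 + -0.003453·18.4332 = 0.2204  (Oracle)
  w_2 = 0.086330·-0.0782 + -0.003453·15.5068 = -0.0603  (Walmart)
  w_3 = 0.086330·5.8316 + -0.003453·31.1837 = 0.3958  (Honeywell)
  w_4 = 0.086330·0.8537 + -0.003453·7.9421 = 0.0463  (GE)
  w_5 = 0.086330·4.8674 + -0.003453·28.7279 = 0.3210  (Pfizer)
Σw_i=1.0000  μᵀw=0.1800
σ²=wᵀΣw=λ₁·μ_p+λ₂ = 0.086330·0.180 + -0.003453 = 0.012086 ≈ 0.0121
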